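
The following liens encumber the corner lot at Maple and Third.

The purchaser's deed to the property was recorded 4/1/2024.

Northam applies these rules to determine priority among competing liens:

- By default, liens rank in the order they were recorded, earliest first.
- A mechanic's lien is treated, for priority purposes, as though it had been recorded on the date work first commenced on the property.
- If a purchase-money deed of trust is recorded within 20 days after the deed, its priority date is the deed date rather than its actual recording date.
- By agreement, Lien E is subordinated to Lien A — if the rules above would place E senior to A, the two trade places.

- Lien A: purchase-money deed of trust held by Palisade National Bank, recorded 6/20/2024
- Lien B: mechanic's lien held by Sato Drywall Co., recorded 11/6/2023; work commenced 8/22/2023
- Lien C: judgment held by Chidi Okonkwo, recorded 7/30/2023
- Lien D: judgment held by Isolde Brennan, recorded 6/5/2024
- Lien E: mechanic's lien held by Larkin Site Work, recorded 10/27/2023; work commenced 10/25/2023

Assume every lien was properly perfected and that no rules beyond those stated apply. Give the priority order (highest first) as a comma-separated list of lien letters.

Adjusting effective dates: A was recorded 80 days after the deed — beyond 20 days — so no relation-back applies; B relates back to 8/22/2023 (work commenced); E's effective date is 10/25/2023, when work began.
By effective date, earliest first: C (7/30/2023), B (8/22/2023), E (10/25/2023), D (6/5/2024), A (6/20/2024).
E is senior to A before the subordination, so the two trade places.

C, B, A, D, E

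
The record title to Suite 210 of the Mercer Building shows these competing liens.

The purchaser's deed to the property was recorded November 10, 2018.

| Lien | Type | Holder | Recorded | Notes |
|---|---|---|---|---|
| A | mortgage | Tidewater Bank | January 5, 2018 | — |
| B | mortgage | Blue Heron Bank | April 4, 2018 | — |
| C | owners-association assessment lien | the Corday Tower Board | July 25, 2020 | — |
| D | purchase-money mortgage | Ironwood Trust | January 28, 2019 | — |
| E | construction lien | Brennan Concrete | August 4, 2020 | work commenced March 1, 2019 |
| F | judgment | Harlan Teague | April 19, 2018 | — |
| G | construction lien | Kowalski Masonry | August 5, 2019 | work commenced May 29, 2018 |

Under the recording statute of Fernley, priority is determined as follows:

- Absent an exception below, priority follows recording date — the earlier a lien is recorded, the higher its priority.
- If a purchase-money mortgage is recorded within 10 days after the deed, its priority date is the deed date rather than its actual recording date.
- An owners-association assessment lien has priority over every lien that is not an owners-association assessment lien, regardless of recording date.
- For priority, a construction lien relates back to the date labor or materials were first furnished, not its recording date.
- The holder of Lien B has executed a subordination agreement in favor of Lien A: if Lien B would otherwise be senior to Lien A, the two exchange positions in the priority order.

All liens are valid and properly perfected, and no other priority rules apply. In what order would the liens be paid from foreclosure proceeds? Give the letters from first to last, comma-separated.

C, A, B, F, G, D, E

Adjusting effective dates: D was recorded 79 days after the deed — beyond 10 days — so no relation-back applies; E's effective date is March 1, 2019, when work began; G's effective date is May 29, 2018, when work began.
As an owners-association assessment lien, C is senior to every other lien.
The other liens, earliest effective date first: A (January 5, 2018), B (April 4, 2018), F (April 19, 2018), G (May 29, 2018), D (January 28, 2019), E (March 1, 2019).
B is already junior to A, so the subordination agreement changes nothing.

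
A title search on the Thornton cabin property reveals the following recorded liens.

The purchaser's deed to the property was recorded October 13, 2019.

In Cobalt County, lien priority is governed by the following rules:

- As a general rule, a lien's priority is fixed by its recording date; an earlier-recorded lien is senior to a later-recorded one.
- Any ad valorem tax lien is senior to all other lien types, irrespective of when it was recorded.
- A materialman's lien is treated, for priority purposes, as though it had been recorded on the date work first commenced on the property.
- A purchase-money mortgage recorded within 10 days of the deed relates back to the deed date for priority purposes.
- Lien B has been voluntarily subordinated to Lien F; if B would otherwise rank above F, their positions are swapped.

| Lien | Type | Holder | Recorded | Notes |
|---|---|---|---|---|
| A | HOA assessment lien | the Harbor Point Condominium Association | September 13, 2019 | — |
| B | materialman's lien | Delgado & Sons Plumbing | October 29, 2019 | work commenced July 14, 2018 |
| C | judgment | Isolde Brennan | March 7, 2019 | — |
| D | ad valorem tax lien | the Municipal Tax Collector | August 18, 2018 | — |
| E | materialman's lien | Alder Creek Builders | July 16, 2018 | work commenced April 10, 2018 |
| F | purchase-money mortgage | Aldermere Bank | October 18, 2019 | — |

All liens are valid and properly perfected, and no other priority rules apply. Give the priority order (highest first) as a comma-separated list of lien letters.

Effective dates after the stated exceptions: B's effective date is July 14, 2018, when work began; E is treated as recorded April 10, 2018, the work-commencement date; F relates back to the deed date October 13, 2019.
D, as an ad valorem tax lien, has superpriority and ranks first.
Ordering the rest by effective date: E (April 10, 2018), B (July 14, 2018), C (March 7, 2019), A (September 13, 2019), F (October 13, 2019).
B would otherwise be senior to F, so under the subordination agreement B and F exchange positions.

D, E, F, C, A, B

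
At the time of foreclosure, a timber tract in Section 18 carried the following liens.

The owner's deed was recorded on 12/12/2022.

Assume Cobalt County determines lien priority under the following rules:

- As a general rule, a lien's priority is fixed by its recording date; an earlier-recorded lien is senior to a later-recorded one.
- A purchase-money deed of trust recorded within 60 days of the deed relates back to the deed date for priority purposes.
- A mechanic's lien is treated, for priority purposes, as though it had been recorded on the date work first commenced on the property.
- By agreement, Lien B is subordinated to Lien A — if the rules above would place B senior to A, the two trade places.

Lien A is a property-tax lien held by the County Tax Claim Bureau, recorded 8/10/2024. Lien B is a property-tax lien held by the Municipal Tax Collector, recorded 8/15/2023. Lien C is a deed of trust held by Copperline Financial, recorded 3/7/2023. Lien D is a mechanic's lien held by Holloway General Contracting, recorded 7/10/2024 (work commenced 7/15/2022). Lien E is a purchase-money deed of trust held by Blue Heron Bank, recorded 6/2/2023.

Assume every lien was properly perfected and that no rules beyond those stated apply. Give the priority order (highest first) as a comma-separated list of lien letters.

D, C, E, A, B

Adjusting effective dates: D's effective date is 7/15/2022, when work began; E was recorded 172 days after the deed, outside the 60-day window, so it keeps its recording date.
Ordering by effective date: D (7/15/2022), C (3/7/2023), E (6/2/2023), B (8/15/2023), A (8/10/2024).
Because B would otherwise rank above A, the subordination swaps them.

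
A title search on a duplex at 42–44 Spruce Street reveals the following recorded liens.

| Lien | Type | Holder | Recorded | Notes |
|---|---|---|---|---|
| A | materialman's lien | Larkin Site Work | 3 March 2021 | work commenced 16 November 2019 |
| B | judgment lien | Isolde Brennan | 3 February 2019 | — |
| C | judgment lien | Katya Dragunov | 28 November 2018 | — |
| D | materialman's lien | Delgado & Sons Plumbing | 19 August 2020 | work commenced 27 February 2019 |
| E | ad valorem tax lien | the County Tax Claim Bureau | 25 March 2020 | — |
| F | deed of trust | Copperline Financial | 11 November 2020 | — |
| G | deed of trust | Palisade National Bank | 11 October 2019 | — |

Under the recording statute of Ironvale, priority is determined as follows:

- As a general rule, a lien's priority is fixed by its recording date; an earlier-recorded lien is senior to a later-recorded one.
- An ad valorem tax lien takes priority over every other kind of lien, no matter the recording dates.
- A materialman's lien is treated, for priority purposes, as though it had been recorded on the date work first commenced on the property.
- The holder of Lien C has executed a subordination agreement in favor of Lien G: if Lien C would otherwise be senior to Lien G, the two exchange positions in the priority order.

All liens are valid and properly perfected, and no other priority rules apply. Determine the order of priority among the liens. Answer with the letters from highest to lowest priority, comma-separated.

Adjusting effective dates: A relates back to 16 November 2019 (work commenced); D's effective date is 27 February 2019, when work began.
E is an ad valorem tax lien, so it outranks all other liens regardless of date.
Among the remaining liens, by effective date: C (28 November 2018), B (3 February 2019), D (27 February 2019), G (11 October 2019), A (16 November 2019), F (11 November 2020).
Because C would otherwise rank above G, the subordination swaps them.

E, G, B, D, C, A, F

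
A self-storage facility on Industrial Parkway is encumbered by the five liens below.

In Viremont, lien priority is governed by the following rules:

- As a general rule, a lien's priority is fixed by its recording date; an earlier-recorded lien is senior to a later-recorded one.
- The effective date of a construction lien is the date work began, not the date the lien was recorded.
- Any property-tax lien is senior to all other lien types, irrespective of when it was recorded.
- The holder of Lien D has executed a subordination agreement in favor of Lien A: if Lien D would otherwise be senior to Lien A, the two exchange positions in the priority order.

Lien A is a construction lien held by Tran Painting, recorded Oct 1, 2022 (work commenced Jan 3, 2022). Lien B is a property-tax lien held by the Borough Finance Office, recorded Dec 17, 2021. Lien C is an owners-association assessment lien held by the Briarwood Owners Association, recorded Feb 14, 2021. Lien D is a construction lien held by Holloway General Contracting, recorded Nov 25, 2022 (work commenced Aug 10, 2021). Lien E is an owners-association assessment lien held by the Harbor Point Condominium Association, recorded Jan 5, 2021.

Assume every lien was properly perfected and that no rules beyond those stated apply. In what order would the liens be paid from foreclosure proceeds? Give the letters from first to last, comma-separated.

Adjusting effective dates: A is treated as recorded Jan 3, 2022, the work-commencement date; D is treated as recorded Aug 10, 2021, the work-commencement date.
As a property-tax lien, B is senior to every other lien.
Remaining liens by effective date: E (Jan 5, 2021), C (Feb 14, 2021), D (Aug 10, 2021), A (Jan 3, 2022).
D would otherwise be senior to A, so under the subordination agreement D and A exchange positions.

B, E, C, A, D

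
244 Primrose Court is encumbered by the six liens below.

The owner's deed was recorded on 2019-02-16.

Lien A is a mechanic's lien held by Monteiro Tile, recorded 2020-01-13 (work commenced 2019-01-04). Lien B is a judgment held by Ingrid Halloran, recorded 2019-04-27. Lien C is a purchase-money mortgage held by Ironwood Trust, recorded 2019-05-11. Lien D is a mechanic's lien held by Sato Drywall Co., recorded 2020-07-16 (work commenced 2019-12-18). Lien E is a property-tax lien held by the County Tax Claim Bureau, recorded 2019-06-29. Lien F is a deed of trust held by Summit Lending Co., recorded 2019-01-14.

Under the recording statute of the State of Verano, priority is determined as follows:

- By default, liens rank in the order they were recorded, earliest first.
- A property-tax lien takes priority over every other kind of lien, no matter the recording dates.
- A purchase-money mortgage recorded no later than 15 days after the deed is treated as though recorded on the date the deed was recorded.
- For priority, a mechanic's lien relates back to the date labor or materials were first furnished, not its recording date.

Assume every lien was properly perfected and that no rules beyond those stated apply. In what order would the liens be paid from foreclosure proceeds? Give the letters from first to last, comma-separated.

Effective dates: A's effective date is 2019-01-04, when work began; C missed the 15-day window (84 days after the deed), so its recording date stands; D is treated as recorded 2019-12-18, the work-commencement date.
E is a property-tax lien, so it outranks all other liens regardless of date.
Remaining liens by effective date: A (2019-01-04), F (2019-01-14), B (2019-04-27), C (2019-05-11), D (2019-12-18).

E, A, F, B, C, D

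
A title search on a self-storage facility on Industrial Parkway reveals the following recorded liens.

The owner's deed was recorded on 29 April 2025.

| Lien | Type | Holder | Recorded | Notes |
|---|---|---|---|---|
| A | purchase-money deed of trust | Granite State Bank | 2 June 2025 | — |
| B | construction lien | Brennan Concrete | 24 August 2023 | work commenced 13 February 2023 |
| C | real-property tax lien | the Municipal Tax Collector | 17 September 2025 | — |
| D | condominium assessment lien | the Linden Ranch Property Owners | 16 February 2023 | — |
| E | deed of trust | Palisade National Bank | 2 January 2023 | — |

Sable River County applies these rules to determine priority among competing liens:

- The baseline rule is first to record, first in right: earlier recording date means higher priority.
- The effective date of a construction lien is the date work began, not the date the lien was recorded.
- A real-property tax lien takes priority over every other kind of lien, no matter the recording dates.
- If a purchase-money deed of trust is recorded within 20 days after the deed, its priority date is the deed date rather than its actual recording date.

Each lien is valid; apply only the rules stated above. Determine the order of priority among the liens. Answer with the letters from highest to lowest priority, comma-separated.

Effective dates: A was recorded 34 days after the deed — beyond 20 days — so no relation-back applies; B is treated as recorded 13 February 2023, the work-commencement date.
As a real-property tax lien, C is senior to every other lien.
The other liens, earliest effective date first: E (2 January 2023), B (13 February 2023), D (16 February 2023), A (2 June 2025).

C, E, B, D, A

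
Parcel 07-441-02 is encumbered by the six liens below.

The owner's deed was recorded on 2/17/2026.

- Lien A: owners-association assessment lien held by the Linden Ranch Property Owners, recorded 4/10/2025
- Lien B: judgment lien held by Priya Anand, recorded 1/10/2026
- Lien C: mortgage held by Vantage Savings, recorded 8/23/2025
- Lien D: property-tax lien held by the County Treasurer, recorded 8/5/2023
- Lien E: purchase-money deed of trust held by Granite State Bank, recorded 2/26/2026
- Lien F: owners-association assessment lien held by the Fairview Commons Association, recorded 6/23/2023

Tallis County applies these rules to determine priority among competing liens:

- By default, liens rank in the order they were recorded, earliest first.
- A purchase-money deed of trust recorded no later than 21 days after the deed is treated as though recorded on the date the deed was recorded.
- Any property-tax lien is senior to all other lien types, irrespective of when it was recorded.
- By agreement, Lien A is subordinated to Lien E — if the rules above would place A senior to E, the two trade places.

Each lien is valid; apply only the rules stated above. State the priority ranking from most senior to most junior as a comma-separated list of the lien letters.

Adjusting effective dates: E relates back to the deed date 2/17/2026.
D is a property-tax lien and takes priority over every other lien.
Among the remaining liens, by effective date: F (6/23/2023), A (4/10/2025), C (8/23/2025), B (1/10/2026), E (2/17/2026).
The subordination applies — A was senior to E — so A and E swap.

D, F, E, C, B, A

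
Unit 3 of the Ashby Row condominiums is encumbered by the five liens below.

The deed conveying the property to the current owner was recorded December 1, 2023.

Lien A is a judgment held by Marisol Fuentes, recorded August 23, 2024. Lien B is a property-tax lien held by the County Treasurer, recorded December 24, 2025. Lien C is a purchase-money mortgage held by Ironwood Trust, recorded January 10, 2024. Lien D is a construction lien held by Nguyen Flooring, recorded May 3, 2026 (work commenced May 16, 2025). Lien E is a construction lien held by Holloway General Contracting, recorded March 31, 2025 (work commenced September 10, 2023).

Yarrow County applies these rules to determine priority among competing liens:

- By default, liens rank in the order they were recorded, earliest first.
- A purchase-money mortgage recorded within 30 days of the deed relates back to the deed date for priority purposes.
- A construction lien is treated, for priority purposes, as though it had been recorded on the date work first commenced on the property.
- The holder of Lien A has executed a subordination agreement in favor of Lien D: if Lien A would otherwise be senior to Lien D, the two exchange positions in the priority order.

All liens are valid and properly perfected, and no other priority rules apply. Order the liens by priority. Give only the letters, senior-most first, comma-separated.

First, effective dates: C was recorded 40 days after the deed, outside the 30-day window, so it keeps its recording date; D's effective date is May 16, 2025, when work began; E is treated as recorded September 10, 2023, the work-commencement date.
Sorted by effective date: E (September 10, 2023), C (January 10, 2024), A (August 23, 2024), D (May 16, 2025), B (December 24, 2025).
A would otherwise be senior to D, so under the subordination agreement A and D exchange positions.

E, C, D, A, B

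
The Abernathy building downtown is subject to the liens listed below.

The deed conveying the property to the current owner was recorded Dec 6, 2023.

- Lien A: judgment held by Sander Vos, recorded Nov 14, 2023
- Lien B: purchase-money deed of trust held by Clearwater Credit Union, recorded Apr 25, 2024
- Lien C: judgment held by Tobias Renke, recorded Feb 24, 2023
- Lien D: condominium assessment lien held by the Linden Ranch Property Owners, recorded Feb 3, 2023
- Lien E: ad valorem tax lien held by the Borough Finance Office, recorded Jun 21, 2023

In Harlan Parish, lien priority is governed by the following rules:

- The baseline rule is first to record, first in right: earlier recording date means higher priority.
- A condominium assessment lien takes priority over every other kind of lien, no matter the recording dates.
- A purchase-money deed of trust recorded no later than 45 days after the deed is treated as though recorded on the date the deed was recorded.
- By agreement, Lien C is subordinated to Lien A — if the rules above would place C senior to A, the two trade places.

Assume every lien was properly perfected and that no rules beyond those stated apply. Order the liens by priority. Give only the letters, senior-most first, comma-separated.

D, A, E, C, B

First, effective dates: B missed the 45-day window (141 days after the deed), so its recording date stands.
D is a condominium assessment lien, so it outranks all other liens regardless of date.
Among the remaining liens, by effective date: C (Feb 24, 2023), E (Jun 21, 2023), A (Nov 14, 2023), B (Apr 25, 2024).
Because C would otherwise rank above A, the subordination swaps them.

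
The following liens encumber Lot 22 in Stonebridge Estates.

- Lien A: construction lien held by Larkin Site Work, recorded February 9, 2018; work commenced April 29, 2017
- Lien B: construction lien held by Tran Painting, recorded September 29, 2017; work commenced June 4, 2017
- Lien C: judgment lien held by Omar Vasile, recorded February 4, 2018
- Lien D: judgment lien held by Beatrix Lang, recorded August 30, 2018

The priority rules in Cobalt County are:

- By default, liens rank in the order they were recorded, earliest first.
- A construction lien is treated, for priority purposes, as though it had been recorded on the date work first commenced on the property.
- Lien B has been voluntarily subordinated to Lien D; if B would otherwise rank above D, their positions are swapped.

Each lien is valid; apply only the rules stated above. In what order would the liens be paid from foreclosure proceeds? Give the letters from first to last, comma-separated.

Effective dates after the stated exceptions: A is treated as recorded April 29, 2017, the work-commencement date; B is treated as recorded June 4, 2017, the work-commencement date.
By effective date: A (April 29, 2017), B (June 4, 2017), C (February 4, 2018), D (August 30, 2018).
B would otherwise be senior to D, so under the subordination agreement B and D exchange positions.

A, D, C, B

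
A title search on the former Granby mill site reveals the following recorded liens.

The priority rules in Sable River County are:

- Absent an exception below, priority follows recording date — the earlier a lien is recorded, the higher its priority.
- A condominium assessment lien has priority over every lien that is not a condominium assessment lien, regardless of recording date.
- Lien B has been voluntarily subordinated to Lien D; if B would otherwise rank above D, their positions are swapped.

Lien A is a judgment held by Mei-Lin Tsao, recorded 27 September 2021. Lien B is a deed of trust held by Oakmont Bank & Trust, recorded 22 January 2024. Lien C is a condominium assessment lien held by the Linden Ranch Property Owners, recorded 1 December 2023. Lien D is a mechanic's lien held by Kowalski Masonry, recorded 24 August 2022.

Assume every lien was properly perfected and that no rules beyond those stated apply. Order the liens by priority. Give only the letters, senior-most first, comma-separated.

C is a condominium assessment lien, so it outranks all other liens regardless of date.
Ordering the rest by effective date: A (27 September 2021), D (24 August 2022), B (22 January 2024).
B already ranks below D; the subordination has no effect.

C, A, D, B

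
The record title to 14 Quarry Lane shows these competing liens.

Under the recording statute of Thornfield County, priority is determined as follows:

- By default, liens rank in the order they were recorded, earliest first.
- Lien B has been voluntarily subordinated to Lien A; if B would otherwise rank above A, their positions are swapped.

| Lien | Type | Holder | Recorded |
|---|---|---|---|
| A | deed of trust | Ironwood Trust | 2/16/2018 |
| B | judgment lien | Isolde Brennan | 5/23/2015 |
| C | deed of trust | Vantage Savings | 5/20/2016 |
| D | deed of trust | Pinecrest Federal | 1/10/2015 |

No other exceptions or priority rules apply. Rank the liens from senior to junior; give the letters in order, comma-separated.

By effective date: D (1/10/2015), B (5/23/2015), C (5/20/2016), A (2/16/2018).
Because B would otherwise rank above A, the subordination swaps them.

D, A, C, B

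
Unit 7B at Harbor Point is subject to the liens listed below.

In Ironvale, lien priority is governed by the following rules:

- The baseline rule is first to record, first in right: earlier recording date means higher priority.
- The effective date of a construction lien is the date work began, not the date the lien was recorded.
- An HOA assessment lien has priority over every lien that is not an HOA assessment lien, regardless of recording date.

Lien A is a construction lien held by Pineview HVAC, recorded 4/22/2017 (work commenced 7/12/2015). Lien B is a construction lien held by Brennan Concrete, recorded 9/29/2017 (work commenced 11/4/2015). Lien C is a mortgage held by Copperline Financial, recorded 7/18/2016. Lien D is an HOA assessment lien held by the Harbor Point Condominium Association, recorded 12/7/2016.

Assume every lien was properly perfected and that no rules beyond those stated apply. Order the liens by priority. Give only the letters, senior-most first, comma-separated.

D, A, B, C

Effective dates after the stated exceptions: A is treated as recorded 7/12/2015, the work-commencement date; B is treated as recorded 11/4/2015, the work-commencement date.
D, as an HOA assessment lien, has superpriority and ranks first.
Among the remaining liens, by effective date: A (7/12/2015), B (11/4/2015), C (7/18/2016).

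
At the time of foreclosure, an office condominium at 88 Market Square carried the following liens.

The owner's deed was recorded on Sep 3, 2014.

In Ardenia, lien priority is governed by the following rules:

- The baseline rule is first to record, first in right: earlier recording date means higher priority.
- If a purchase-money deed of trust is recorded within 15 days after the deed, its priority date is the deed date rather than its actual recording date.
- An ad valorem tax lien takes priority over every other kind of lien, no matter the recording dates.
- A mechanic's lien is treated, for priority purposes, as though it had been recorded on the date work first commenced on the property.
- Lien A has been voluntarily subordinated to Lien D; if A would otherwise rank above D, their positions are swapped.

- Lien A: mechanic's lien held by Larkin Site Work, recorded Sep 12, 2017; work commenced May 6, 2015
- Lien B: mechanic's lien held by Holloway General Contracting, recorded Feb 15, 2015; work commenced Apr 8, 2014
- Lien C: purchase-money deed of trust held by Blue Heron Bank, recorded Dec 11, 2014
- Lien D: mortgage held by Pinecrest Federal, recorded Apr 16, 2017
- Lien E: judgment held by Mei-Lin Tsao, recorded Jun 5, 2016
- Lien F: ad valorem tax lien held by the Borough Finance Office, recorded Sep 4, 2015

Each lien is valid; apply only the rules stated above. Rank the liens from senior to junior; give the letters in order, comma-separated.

Adjusting effective dates: A's effective date is May 6, 2015, when work began; B's effective date is Apr 8, 2014, when work began; C was recorded 99 days after the deed, outside the 15-day window, so it keeps its recording date.
F, as an ad valorem tax lien, has superpriority and ranks first.
Among the remaining liens, by effective date: B (Apr 8, 2014), C (Dec 11, 2014), A (May 6, 2015), E (Jun 5, 2016), D (Apr 16, 2017).
The subordination applies — A was senior to D — so A and D swap.

F, B, C, D, E, A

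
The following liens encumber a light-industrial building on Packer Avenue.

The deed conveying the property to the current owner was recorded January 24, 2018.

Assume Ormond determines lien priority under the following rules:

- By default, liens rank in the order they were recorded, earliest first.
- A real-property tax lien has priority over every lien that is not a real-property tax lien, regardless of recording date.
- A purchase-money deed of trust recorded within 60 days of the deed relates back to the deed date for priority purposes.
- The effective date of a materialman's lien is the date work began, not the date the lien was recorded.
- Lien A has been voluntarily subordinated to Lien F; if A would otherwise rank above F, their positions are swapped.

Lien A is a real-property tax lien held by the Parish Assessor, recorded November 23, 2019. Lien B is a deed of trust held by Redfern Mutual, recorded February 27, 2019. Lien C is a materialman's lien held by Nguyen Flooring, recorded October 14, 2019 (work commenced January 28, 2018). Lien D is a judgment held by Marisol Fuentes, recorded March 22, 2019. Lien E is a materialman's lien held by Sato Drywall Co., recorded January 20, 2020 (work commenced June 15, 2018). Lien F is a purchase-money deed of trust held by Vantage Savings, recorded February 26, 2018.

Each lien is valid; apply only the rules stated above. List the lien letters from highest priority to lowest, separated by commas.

First, effective dates: C relates back to January 28, 2018 (work commenced); E is treated as recorded June 15, 2018, the work-commencement date; F's effective date is the deed date, January 24, 2018.
A is a real-property tax lien, so it outranks all other liens regardless of date.
The other liens, earliest effective date first: F (January 24, 2018), C (January 28, 2018), E (June 15, 2018), B (February 27, 2019), D (March 22, 2019).
A would otherwise be senior to F, so under the subordination agreement A and F exchange positions.

F, A, C, E, B, D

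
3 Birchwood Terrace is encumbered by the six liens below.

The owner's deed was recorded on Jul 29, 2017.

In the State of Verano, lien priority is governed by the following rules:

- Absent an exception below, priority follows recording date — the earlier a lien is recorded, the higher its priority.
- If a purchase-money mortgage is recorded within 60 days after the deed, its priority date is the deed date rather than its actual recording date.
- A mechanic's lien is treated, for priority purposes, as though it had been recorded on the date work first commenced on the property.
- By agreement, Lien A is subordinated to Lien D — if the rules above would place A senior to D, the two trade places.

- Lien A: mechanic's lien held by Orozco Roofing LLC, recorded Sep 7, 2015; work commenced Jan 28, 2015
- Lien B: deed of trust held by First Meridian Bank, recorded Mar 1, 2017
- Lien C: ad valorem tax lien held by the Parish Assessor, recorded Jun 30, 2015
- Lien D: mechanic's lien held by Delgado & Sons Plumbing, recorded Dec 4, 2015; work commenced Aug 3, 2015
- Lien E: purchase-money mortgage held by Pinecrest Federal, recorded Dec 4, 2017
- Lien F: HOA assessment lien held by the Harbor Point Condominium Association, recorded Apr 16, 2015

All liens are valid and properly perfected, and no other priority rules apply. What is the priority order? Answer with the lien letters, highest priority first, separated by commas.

D, F, C, A, B, E

First, effective dates: A's effective date is Jan 28, 2015, when work began; D is treated as recorded Aug 3, 2015, the work-commencement date; E was recorded 128 days after the deed, outside the 60-day window, so it keeps its recording date.
By effective date, earliest first: A (Jan 28, 2015), F (Apr 16, 2015), C (Jun 30, 2015), D (Aug 3, 2015), B (Mar 1, 2017), E (Dec 4, 2017).
A would otherwise be senior to D, so under the subordination agreement A and D exchange positions.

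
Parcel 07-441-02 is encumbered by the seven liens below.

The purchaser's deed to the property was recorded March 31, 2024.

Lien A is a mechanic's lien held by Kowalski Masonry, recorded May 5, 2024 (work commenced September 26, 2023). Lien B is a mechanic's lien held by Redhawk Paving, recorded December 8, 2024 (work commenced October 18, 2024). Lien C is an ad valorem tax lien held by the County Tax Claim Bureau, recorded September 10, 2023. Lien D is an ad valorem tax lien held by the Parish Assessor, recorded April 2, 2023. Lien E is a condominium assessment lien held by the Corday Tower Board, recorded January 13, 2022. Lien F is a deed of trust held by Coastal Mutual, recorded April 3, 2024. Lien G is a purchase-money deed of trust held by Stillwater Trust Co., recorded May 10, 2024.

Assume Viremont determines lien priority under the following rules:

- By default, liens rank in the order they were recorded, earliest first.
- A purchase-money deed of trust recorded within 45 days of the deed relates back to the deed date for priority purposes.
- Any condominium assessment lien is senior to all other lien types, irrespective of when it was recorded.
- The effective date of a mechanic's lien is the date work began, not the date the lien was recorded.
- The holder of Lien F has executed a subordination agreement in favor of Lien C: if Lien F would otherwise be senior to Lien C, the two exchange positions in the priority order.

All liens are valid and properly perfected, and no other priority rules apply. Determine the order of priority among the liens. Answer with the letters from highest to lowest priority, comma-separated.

E, D, C, A, G, F, B

Effective dates after the stated exceptions: A's effective date is September 26, 2023, when work began; B is treated as recorded October 18, 2024, the work-commencement date; G's effective date is the deed date, March 31, 2024.
E, as a condominium assessment lien, has superpriority and ranks first.
Remaining liens by effective date: D (April 2, 2023), C (September 10, 2023), A (September 26, 2023), G (March 31, 2024), F (April 3, 2024), B (October 18, 2024).
Since F is not senior to C, the subordination leaves the order unchanged.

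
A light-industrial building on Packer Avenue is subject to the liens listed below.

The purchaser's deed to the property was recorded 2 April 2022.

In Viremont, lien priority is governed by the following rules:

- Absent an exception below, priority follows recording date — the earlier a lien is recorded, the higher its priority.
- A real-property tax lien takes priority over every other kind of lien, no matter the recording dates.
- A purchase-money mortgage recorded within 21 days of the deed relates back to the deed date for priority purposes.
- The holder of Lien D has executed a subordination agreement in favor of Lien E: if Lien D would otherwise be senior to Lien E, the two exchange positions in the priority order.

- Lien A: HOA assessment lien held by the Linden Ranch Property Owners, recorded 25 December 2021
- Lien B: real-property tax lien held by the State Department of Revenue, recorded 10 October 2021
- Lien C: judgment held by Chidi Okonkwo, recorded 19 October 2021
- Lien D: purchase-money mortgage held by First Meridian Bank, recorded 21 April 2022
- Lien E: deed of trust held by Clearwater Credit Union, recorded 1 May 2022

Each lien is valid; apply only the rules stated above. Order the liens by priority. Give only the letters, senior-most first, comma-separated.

First, effective dates: D was recorded within the 21-day window, so its effective date is the deed date 2 April 2022.
As a real-property tax lien, B is senior to every other lien.
Remaining liens by effective date: C (19 October 2021), A (25 December 2021), D (2 April 2022), E (1 May 2022).
D is senior to E before the subordination, so the two trade places.

B, C, A, E, D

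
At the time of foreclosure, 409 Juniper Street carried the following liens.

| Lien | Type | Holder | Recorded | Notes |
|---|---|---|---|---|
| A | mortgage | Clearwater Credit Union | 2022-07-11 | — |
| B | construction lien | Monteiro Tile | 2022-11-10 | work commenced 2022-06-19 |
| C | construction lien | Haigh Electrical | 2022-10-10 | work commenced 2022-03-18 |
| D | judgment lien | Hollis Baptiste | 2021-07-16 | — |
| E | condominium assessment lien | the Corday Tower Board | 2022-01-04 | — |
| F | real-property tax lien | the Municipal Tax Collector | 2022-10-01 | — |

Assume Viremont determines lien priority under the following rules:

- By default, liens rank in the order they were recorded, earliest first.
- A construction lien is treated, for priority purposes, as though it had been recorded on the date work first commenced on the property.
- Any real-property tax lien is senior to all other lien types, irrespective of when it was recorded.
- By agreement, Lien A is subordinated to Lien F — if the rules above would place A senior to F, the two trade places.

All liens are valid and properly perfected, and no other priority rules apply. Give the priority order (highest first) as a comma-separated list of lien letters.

F, D, E, C, B, A

First, effective dates: B is treated as recorded 2022-06-19, the work-commencement date; C's effective date is 2022-03-18, when work began.
As a real-property tax lien, F is senior to every other lien.
Remaining liens by effective date: D (2021-07-16), E (2022-01-04), C (2022-03-18), B (2022-06-19), A (2022-07-11).
A is already junior to F, so the subordination agreement changes nothing.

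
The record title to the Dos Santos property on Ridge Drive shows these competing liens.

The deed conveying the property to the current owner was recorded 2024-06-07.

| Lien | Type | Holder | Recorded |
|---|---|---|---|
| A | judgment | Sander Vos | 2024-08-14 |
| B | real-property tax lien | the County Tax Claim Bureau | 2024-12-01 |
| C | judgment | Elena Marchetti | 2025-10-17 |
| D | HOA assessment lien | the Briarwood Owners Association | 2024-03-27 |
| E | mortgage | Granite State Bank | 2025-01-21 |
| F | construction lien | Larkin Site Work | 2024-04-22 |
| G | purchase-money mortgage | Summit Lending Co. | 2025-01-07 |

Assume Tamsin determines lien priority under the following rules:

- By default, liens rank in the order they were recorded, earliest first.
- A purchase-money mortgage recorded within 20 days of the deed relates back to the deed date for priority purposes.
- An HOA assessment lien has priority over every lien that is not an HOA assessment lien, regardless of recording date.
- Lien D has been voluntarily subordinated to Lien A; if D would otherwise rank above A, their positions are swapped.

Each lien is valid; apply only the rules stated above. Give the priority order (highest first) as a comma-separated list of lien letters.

A, F, D, B, G, E, C

Adjusting effective dates: G was recorded 214 days after the deed, outside the 20-day window, so it keeps its recording date.
D is an HOA assessment lien, so it outranks all other liens regardless of date.
Ordering the rest by effective date: F (2024-04-22), A (2024-08-14), B (2024-12-01), G (2025-01-07), E (2025-01-21), C (2025-10-17).
The subordination applies — D was senior to A — so D and A swap.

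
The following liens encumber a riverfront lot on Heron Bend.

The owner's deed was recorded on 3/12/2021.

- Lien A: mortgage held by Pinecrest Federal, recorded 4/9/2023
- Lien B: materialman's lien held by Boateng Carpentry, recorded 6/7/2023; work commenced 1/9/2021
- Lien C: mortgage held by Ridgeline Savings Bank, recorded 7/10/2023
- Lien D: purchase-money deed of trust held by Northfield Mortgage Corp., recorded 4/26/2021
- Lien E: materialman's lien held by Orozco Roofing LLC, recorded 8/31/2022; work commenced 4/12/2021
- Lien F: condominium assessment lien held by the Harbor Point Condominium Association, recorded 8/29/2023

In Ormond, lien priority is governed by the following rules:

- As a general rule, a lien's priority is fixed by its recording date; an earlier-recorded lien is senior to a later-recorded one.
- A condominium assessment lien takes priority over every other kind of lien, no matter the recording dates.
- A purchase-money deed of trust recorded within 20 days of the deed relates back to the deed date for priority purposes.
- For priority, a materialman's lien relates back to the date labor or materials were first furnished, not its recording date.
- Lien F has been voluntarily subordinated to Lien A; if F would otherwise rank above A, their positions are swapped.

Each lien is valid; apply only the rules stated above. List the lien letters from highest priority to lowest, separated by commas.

A, B, E, D, F, C

Effective dates: B is treated as recorded 1/9/2021, the work-commencement date; D was recorded 45 days after the deed, outside the 20-day window, so it keeps its recording date; E's effective date is 4/12/2021, when work began.
F, as a condominium assessment lien, has superpriority and ranks first.
The other liens, earliest effective date first: B (1/9/2021), E (4/12/2021), D (4/26/2021), A (4/9/2023), C (7/10/2023).
The subordination applies — F was senior to A — so F and A swap.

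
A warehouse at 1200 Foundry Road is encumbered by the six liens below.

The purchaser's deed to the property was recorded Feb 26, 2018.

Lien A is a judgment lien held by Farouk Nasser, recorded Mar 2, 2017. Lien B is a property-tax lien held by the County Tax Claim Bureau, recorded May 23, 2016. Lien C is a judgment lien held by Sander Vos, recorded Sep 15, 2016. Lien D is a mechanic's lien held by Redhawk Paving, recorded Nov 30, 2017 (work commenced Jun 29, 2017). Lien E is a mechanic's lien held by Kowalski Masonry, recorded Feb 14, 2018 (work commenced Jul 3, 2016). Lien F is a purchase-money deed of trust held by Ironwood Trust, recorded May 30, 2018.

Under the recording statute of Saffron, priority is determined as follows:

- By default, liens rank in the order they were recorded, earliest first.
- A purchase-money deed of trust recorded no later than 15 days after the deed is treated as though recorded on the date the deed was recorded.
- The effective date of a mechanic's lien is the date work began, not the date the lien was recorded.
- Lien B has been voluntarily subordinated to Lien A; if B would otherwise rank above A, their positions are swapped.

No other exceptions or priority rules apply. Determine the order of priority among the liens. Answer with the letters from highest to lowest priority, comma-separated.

A, E, C, B, D, F

Effective dates after the stated exceptions: D relates back to Jun 29, 2017 (work commenced); E is treated as recorded Jul 3, 2016, the work-commencement date; F missed the 15-day window (93 days after the deed), so its recording date stands.
By effective date, earliest first: B (May 23, 2016), E (Jul 3, 2016), C (Sep 15, 2016), A (Mar 2, 2017), D (Jun 29, 2017), F (May 30, 2018).
The subordination applies — B was senior to A — so B and A swap.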